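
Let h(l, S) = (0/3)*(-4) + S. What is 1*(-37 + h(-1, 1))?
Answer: -36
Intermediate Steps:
h(l, S) = S (h(l, S) = (0*(⅓))*(-4) + S = 0*(-4) + S = 0 + S = S)
1*(-37 + h(-1, 1)) = 1*(-37 + 1) = 1*(-36) = -36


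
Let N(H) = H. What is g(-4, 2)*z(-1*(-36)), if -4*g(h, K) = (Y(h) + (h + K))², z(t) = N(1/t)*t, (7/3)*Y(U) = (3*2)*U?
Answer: -1849/49 ≈ -37.735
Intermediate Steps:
Y(U) = 18*U/7 (Y(U) = 3*((3*2)*U)/7 = 3*(6*U)/7 = 18*U/7)
z(t) = 1 (z(t) = (1/t)*t = t/t = 1)
g(h, K) = -(K + 25*h/7)²/4 (g(h, K) = -(18*h/7 + (h + K))²/4 = -(18*h/7 + (K + h))²/4 = -(K + 25*h/7)²/4)
g(-4, 2)*z(-1*(-36)) = -(7*2 + 25*(-4))²/196*1 = -(14 - 100)²/196*1 = -1/196*(-86)²*1 = -1/196*7396*1 = -1849/49*1 = -1849/49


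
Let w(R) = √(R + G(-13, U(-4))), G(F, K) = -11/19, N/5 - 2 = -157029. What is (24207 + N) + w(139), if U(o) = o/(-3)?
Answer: -760928 + √49970/19 ≈ -7.6092e+5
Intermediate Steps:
N = -785135 (N = 10 + 5*(-157029) = 10 - 785145 = -785135)
U(o) = -o/3 (U(o) = o*(-⅓) = -o/3)
G(F, K) = -11/19 (G(F, K) = -11*1/19 = -11/19)
w(R) = √(-11/19 + R) (w(R) = √(R - 11/19) = √(-11/19 + R))
(24207 + N) + w(139) = (24207 - 785135) + √(-209 + 361*139)/19 = -760928 + √(-209 + 50179)/19 = -760928 + √49970/19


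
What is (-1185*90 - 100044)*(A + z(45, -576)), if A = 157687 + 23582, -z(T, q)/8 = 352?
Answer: -36885164382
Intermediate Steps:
z(T, q) = -2816 (z(T, q) = -8*352 = -2816)
A = 181269
(-1185*90 - 100044)*(A + z(45, -576)) = (-1185*90 - 100044)*(181269 - 2816) = (-106650 - 100044)*178453 = -206694*178453 = -36885164382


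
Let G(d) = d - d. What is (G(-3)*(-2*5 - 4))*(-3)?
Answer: 0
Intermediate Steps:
G(d) = 0
(G(-3)*(-2*5 - 4))*(-3) = (0*(-2*5 - 4))*(-3) = (0*(-10 - 4))*(-3) = (0*(-14))*(-3) = 0*(-3) = 0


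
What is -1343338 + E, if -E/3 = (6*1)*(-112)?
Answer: -1341322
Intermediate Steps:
E = 2016 (E = -3*6*1*(-112) = -18*(-112) = -3*(-672) = 2016)
-1343338 + E = -1343338 + 2016 = -1341322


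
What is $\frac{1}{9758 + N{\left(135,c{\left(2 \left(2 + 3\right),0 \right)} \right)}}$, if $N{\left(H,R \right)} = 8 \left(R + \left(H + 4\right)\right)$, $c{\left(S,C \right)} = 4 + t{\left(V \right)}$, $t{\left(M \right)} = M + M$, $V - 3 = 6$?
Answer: $\frac{1}{11046} \approx 9.053 \cdot 10^{-5}$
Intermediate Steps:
$V = 9$ ($V = 3 + 6 = 9$)
$t{\left(M \right)} = 2 M$
$c{\left(S,C \right)} = 22$ ($c{\left(S,C \right)} = 4 + 2 \cdot 9 = 4 + 18 = 22$)
$N{\left(H,R \right)} = 32 + 8 H + 8 R$ ($N{\left(H,R \right)} = 8 \left(R + \left(4 + H\right)\right) = 8 \left(4 + H + R\right) = 32 + 8 H + 8 R$)
$\frac{1}{9758 + N{\left(135,c{\left(2 \left(2 + 3\right),0 \right)} \right)}} = \frac{1}{9758 + \left(32 + 8 \cdot 135 + 8 \cdot 22\right)} = \frac{1}{9758 + \left(32 + 1080 + 176\right)} = \frac{1}{9758 + 1288} = \frac{1}{11046}$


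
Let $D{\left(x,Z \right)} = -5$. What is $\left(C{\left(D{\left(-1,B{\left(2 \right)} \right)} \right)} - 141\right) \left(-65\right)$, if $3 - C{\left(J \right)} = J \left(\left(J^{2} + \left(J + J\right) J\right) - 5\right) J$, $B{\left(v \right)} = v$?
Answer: $122720$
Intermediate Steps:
$C{\left(J \right)} = 3 - J^{2} \left(-5 + 3 J^{2}\right)$ ($C{\left(J \right)} = 3 - J \left(\left(J^{2} + \left(J + J\right) J\right) - 5\right) J = 3 - J \left(\left(J^{2} + 2 J J\right) - 5\right) J = 3 - J \left(\left(J^{2} + 2 J^{2}\right) - 5\right) J = 3 - J \left(3 J^{2} - 5\right) J = 3 - J \left(-5 + 3 J^{2}\right) J = 3 - J^{2} \left(-5 + 3 J^{2}\right)$)
$\left(C{\left(D{\left(-1,B{\left(2 \right)} \right)} \right)} - 141\right) \left(-65\right) = \left(\left(3 - 3 \left(-5\right)^{4} + 5 \left(-5\right)^{2}\right) - 141\right) \left(-65\right) = \left(\left(3 - 1875 + 5 \cdot 25\right) - 141\right) \left(-65\right) = \left(\left(3 - 1875 + 125\right) - 141\right) \left(-65\right) = \left(-1747 - 141\right) \left(-65\right) = \left(-1888\right) \left(-65\right) = 122720$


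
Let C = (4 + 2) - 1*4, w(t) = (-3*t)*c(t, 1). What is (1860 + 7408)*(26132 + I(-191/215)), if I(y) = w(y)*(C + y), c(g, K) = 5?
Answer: 2240328495916/9245 ≈ 2.4233e+8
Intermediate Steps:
w(t) = -15*t (w(t) = -3*t*5 = -15*t)
C = 2 (C = 6 - 4 = 2)
I(y) = -15*y*(2 + y) (I(y) = (-15*y)*(2 + y) = -15*y*(2 + y))
(1860 + 7408)*(26132 + I(-191/215)) = (1860 + 7408)*(26132 - 15*(-191/215)*(2 - 191/215)) = 9268*(26132 - 15*(-191*1/215)*(2 - 191*1/215)) = 9268*(26132 - 15*(-191/215)*(2 - 191/215)) = 9268*(26132 - 15*(-191/215)*239/215) = 9268*(26132 + 136947/9245) = 9268*(241727287/9245) = 2240328495916/9245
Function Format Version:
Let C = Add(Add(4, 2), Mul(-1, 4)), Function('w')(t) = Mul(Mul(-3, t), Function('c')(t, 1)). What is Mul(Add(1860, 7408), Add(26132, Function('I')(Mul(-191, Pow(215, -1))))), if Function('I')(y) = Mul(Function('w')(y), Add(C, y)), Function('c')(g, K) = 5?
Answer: Rational(2240328495916, 9245) ≈ 2.4233e+8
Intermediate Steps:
Function('w')(t) = Mul(-15, t) (Function('w')(t) = Mul(Mul(-3, t), 5) = Mul(-15, t))
C = 2 (C = Add(6, -4) = 2)
Function('I')(y) = Mul(-15, y, Add(2, y)) (Function('I')(y) = Mul(Mul(-15, y), Add(2, y)) = Mul(-15, y, Add(2, y)))
Mul(Add(1860, 7408), Add(26132, Function('I')(Mul(-191, Pow(215, -1))))) = Mul(Add(1860, 7408), Add(26132, Mul(-15, Mul(-191, Pow(215, -1)), Add(2, Mul(-191, Pow(215, -1)))))) = Mul(9268, Add(26132, Mul(-15, Mul(-191, Rational(1, 215)), Add(2, Mul(-191, Rational(1, 215)))))) = Mul(9268, Add(26132, Mul(-15, Rational(-191, 215), Add(2, Rational(-191, 215))))) = Mul(9268, Add(26132, Mul(-15, Rational(-191, 215), Rational(239, 215)))) = Mul(9268, Add(26132, Rational(136947, 9245))) = Mul(9268, Rational(241727287, 9245)) = Rational(2240328495916, 9245)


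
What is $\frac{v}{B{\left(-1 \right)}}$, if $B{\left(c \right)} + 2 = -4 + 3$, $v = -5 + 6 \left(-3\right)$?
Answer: $\frac{23}{3} \approx 7.6667$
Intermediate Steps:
$v = -23$ ($v = -5 - 18 = -23$)
$B{\left(c \right)} = -3$ ($B{\left(c \right)} = -2 + \left(-4 + 3\right) = -2 - 1 = -3$)
$\frac{v}{B{\left(-1 \right)}} = \frac{1}{-3} \left(-23\right) = \left(- \frac{1}{3}\right) \left(-23\right) = \frac{23}{3}$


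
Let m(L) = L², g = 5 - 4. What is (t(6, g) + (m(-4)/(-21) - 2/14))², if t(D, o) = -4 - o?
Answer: 15376/441 ≈ 34.866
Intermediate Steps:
g = 1
(t(6, g) + (m(-4)/(-21) - 2/14))² = ((-4 - 1*1) + ((-4)²/(-21) - 2/14))² = ((-4 - 1) + (16*(-1/21) - 2*1/14))² = (-5 + (-16/21 - ⅐))² = (-5 - 19/21)² = (-124/21)² = 15376/441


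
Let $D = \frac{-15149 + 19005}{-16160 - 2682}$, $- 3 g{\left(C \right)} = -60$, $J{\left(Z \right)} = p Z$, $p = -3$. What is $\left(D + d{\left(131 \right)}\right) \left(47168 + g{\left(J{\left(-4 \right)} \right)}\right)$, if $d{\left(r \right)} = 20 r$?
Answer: $\frac{1164651369296}{9421} \approx 1.2362 \cdot 10^{8}$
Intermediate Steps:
$J{\left(Z \right)} = - 3 Z$
$g{\left(C \right)} = 20$ ($g{\left(C \right)} = \left(- \frac{1}{3}\right) \left(-60\right) = 20$)
$D = - \frac{1928}{9421}$ ($D = \frac{3856}{-18842} = 3856 \left(- \frac{1}{18842}\right) = - \frac{1928}{9421} \approx -0.20465$)
$\left(D + d{\left(131 \right)}\right) \left(47168 + g{\left(J{\left(-4 \right)} \right)}\right) = \left(- \frac{1928}{9421} + 20 \cdot 131\right) \left(47168 + 20\right) = \left(- \frac{1928}{9421} + 2620\right) 47188 = \frac{24681092}{9421} \cdot 47188 = \frac{1164651369296}{9421}$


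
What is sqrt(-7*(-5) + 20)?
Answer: sqrt(55) ≈ 7.4162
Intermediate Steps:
sqrt(-7*(-5) + 20) = sqrt(35 + 20) = sqrt(55)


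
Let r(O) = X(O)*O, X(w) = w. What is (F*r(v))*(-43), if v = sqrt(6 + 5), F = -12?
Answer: 5676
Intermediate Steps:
v = sqrt(11) ≈ 3.3166
r(O) = O**2 (r(O) = O*O = O**2)
(F*r(v))*(-43) = -12*(sqrt(11))**2*(-43) = -12*11*(-43) = -132*(-43) = 5676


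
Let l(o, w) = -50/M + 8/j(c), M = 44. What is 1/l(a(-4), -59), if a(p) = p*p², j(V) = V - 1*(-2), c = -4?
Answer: -22/113 ≈ -0.19469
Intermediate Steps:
j(V) = 2 + V (j(V) = V + 2 = 2 + V)
a(p) = p³
l(o, w) = -113/22 (l(o, w) = -50/44 + 8/(2 - 4) = -50*1/44 + 8/(-2) = -25/22 + 8*(-½) = -25/22 - 4 = -113/22)
1/l(a(-4), -59) = 1/(-113/22) = -22/113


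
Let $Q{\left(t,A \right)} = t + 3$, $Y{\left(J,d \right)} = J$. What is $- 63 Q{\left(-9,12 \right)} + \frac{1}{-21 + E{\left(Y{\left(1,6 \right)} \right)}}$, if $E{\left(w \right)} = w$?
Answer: $\frac{7559}{20} \approx 377.95$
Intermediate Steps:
$Q{\left(t,A \right)} = 3 + t$
$- 63 Q{\left(-9,12 \right)} + \frac{1}{-21 + E{\left(Y{\left(1,6 \right)} \right)}} = - 63 \left(3 - 9\right) + \frac{1}{-21 + 1} = \left(-63\right) \left(-6\right) + \frac{1}{-20} = 378 - \frac{1}{20} = \frac{7559}{20}$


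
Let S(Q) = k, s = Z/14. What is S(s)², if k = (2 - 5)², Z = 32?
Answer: 81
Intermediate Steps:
s = 16/7 (s = 32/14 = 32*(1/14) = 16/7 ≈ 2.2857)
k = 9 (k = (-3)² = 9)
S(Q) = 9
S(s)² = 9² = 81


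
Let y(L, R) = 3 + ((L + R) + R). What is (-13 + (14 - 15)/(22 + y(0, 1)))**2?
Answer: 123904/729 ≈ 169.96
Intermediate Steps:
y(L, R) = 3 + L + 2*R (y(L, R) = 3 + (L + 2*R) = 3 + L + 2*R)
(-13 + (14 - 15)/(22 + y(0, 1)))**2 = (-13 + (14 - 15)/(22 + (3 + 0 + 2*1)))**2 = (-13 - 1/(22 + (3 + 0 + 2)))**2 = (-13 - 1/(22 + 5))**2 = (-13 - 1/27)**2 = (-352/27)**2 = 123904/729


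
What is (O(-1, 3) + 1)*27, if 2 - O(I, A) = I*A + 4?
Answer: 54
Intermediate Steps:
O(I, A) = -2 - A*I (O(I, A) = 2 - (I*A + 4) = 2 - (A*I + 4) = 2 - (4 + A*I) = 2 + (-4 - A*I) = -2 - A*I)
(O(-1, 3) + 1)*27 = ((-2 - 1*3*(-1)) + 1)*27 = ((-2 + 3) + 1)*27 = (1 + 1)*27 = 2*27 = 54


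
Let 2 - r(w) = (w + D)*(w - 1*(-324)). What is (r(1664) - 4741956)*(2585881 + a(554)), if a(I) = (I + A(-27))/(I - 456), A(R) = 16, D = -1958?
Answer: -75255445250404/7 ≈ -1.0751e+13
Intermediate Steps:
r(w) = 2 - (-1958 + w)*(324 + w) (r(w) = 2 - (w - 1958)*(w - 1*(-324)) = 2 - (-1958 + w)*(w + 324) = 2 - (-1958 + w)*(324 + w))
a(I) = (16 + I)/(-456 + I) (a(I) = (I + 16)/(I - 456) = (16 + I)/(-456 + I))
(r(1664) - 4741956)*(2585881 + a(554)) = ((634394 - 1*1664² + 1634*1664) - 4741956)*(2585881 + (16 + 554)/(-456 + 554)) = ((634394 - 1*2768896 + 2718976) - 4741956)*(2585881 + 570/98) = ((634394 - 2768896 + 2718976) - 4741956)*(2585881 + (1/98)*570) = (584474 - 4741956)*(2585881 + 285/49) = -4157482*126708454/49 = -75255445250404/7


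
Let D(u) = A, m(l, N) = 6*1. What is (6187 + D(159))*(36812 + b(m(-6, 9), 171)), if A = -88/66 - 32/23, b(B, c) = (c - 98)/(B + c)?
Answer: 2780388316855/12213 ≈ 2.2766e+8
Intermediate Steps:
m(l, N) = 6
b(B, c) = (-98 + c)/(B + c)
A = -188/69 (A = -88*1/66 - 32*1/23 = -4/3 - 32/23 = -188/69 ≈ -2.7246)
D(u) = -188/69
(6187 + D(159))*(36812 + b(m(-6, 9), 171)) = (6187 - 188/69)*(36812 + (-98 + 171)/(6 + 171)) = 426715*(36812 + 73/177)/69 = (426715/69)*(6515797/177) = 2780388316855/12213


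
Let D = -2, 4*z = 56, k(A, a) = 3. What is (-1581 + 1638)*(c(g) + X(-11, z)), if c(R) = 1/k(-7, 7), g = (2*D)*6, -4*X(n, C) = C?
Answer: -361/2 ≈ -180.50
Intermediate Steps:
z = 14 (z = (¼)*56 = 14)
X(n, C) = -C/4
g = -24 (g = (2*(-2))*6 = -4*6 = -24)
c(R) = ⅓ (c(R) = 1/3 = ⅓)
(-1581 + 1638)*(c(g) + X(-11, z)) = (-1581 + 1638)*(⅓ - ¼*14) = 57*(⅓ - 7/2) = 57*(-19/6) = -361/2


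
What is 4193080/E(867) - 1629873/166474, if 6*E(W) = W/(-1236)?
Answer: -246507483490791/6872998 ≈ -3.5866e+7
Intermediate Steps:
E(W) = -W/7416 (E(W) = (W/(-1236))/6 = (W*(-1/1236))/6 = (-W/1236)/6 = -W/7416)
4193080/E(867) - 1629873/166474 = 4193080/((-1/7416*867)) - 1629873/166474 = 4193080/(-289/2472) - 1629873*1/166474 = 4193080*(-2472/289) - 232839/23782 = -10365293760/289 - 232839/23782 = -246507483490791/6872998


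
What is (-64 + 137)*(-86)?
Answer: -6278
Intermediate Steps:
(-64 + 137)*(-86) = 73*(-86) = -6278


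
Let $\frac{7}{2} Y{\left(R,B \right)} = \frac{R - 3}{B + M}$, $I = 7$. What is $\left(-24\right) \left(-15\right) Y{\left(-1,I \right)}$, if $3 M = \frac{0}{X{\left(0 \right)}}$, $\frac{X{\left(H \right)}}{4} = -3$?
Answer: $- \frac{2880}{49} \approx -58.776$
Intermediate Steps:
$X{\left(H \right)} = -12$ ($X{\left(H \right)} = 4 \left(-3\right) = -12$)
$M = 0$ ($M = \frac{0 \frac{1}{-12}}{3} = \frac{0 \left(- \frac{1}{12}\right)}{3} = \frac{1}{3} \cdot 0 = 0$)
$Y{\left(R,B \right)} = \frac{2 \left(-3 + R\right)}{7 B}$ ($Y{\left(R,B \right)} = \frac{2 \frac{R - 3}{B + 0}}{7} = \frac{2 \frac{-3 + R}{B}}{7} = \frac{2 \left(-3 + R\right)}{7 B}$)
$\left(-24\right) \left(-15\right) Y{\left(-1,I \right)} = \left(-24\right) \left(-15\right) \frac{2 \left(-3 - 1\right)}{7 \cdot 7} = 360 \cdot \frac{2}{7} \cdot \frac{1}{7} \left(-4\right) = 360 \left(- \frac{8}{49}\right) = - \frac{2880}{49}$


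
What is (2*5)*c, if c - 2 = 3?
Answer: 50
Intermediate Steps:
c = 5 (c = 2 + 3 = 5)
(2*5)*c = (2*5)*5 = 10*5 = 50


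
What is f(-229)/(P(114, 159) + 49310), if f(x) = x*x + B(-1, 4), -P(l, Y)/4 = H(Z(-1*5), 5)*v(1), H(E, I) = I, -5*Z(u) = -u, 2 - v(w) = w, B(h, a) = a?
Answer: 10489/9858 ≈ 1.0640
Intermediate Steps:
v(w) = 2 - w
Z(u) = u/5 (Z(u) = -(-1)*u/5 = u/5)
P(l, Y) = -20 (P(l, Y) = -20*(2 - 1*1) = -20*(2 - 1) = -20)
f(x) = 4 + x**2 (f(x) = x*x + 4 = x**2 + 4 = 4 + x**2)
f(-229)/(P(114, 159) + 49310) = (4 + (-229)**2)/(-20 + 49310) = (4 + 52441)/49290 = 52445*(1/49290) = 10489/9858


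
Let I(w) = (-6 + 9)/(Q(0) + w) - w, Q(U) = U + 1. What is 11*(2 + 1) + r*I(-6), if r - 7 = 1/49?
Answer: 17373/245 ≈ 70.910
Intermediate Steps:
Q(U) = 1 + U
I(w) = -w + 3/(1 + w) (I(w) = (-6 + 9)/((1 + 0) + w) - w = 3/(1 + w) - w = -w + 3/(1 + w))
r = 344/49 (r = 7 + 1/49 = 344/49 ≈ 7.0204)
11*(2 + 1) + r*I(-6) = 11*(2 + 1) + 344*((3 - 1*(-6) - 1*(-6)²)/(1 - 6))/49 = 11*3 + 344*((3 + 6 - 1*36)/(-5))/49 = 33 + 344*(-(3 + 6 - 36)/5)/49 = 33 + 344*(-⅕*(-27))/49 = 33 + (344/49)*(27/5) = 33 + 9288/245 = 17373/245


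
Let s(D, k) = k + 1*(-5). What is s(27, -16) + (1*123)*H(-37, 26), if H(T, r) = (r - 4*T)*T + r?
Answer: -788697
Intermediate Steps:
H(T, r) = r + T*(r - 4*T) (H(T, r) = T*(r - 4*T) + r = r + T*(r - 4*T))
s(D, k) = -5 + k (s(D, k) = k - 5 = -5 + k)
s(27, -16) + (1*123)*H(-37, 26) = (-5 - 16) + (1*123)*(26 - 4*(-37)**2 - 37*26) = -21 + 123*(26 - 4*1369 - 962) = -21 + 123*(26 - 5476 - 962) = -21 + 123*(-6412) = -21 - 788676 = -788697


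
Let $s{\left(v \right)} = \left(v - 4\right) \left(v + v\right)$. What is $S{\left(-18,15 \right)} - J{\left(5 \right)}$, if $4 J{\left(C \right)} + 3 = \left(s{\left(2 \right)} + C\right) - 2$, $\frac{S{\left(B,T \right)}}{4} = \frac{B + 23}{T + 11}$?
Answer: $\frac{36}{13} \approx 2.7692$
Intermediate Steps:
$s{\left(v \right)} = 2 v \left(-4 + v\right)$ ($s{\left(v \right)} = \left(-4 + v\right) 2 v = 2 v \left(-4 + v\right)$)
$S{\left(B,T \right)} = \frac{4 \left(23 + B\right)}{11 + T}$ ($S{\left(B,T \right)} = 4 \frac{B + 23}{T + 11} = 4 \frac{23 + B}{11 + T} = \frac{4 \left(23 + B\right)}{11 + T}$)
$J{\left(C \right)} = - \frac{13}{4} + \frac{C}{4}$ ($J{\left(C \right)} = - \frac{3}{4} + \frac{\left(2 \cdot 2 \left(-4 + 2\right) + C\right) - 2}{4} = - \frac{3}{4} + \frac{\left(2 \cdot 2 \left(-2\right) + C\right) - 2}{4} = - \frac{3}{4} + \frac{\left(-8 + C\right) - 2}{4} = - \frac{3}{4} + \frac{-10 + C}{4} = - \frac{3}{4} + \left(- \frac{5}{2} + \frac{C}{4}\right) = - \frac{13}{4} + \frac{C}{4}$)
$S{\left(-18,15 \right)} - J{\left(5 \right)} = \frac{4 \left(23 - 18\right)}{11 + 15} - \left(- \frac{13}{4} + \frac{1}{4} \cdot 5\right) = 4 \cdot \frac{1}{26} \cdot 5 - \left(- \frac{13}{4} + \frac{5}{4}\right) = 4 \cdot \frac{1}{26} \cdot 5 - -2 = \frac{10}{13} + 2 = \frac{36}{13}$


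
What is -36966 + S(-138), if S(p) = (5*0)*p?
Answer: -36966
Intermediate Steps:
S(p) = 0 (S(p) = 0*p = 0)
-36966 + S(-138) = -36966 + 0 = -36966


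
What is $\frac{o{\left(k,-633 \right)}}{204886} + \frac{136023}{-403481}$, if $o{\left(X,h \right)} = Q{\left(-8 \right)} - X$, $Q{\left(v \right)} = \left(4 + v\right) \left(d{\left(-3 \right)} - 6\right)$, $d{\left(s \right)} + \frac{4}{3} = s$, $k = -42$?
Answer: $- \frac{41753377442}{124001412249} \approx -0.33672$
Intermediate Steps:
$d{\left(s \right)} = - \frac{4}{3} + s$
$Q{\left(v \right)} = - \frac{124}{3} - \frac{31 v}{3}$ ($Q{\left(v \right)} = \left(4 + v\right) \left(\left(- \frac{4}{3} - 3\right) - 6\right) = \left(4 + v\right) \left(- \frac{13}{3} - 6\right) = \left(4 + v\right) \left(- \frac{31}{3}\right) = - \frac{124}{3} - \frac{31 v}{3}$)
$o{\left(X,h \right)} = \frac{124}{3} - X$ ($o{\left(X,h \right)} = \left(- \frac{124}{3} - - \frac{248}{3}\right) - X = \left(- \frac{124}{3} + \frac{248}{3}\right) - X = \frac{124}{3} - X$)
$\frac{o{\left(k,-633 \right)}}{204886} + \frac{136023}{-403481} = \frac{\frac{124}{3} - -42}{204886} + \frac{136023}{-403481} = \left(\frac{124}{3} + 42\right) \frac{1}{204886} + 136023 \left(- \frac{1}{403481}\right) = \frac{250}{3} \cdot \frac{1}{204886} - \frac{136023}{403481} = \frac{125}{307329} - \frac{136023}{403481} = - \frac{41753377442}{124001412249}$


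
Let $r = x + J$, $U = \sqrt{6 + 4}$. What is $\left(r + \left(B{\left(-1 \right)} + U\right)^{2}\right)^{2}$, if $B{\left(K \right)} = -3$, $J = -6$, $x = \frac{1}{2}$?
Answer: $\frac{2169}{4} - 162 \sqrt{10} \approx 29.961$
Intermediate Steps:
$x = \frac{1}{2} \approx 0.5$
$U = \sqrt{10} \approx 3.1623$
$r = - \frac{11}{2}$ ($r = \frac{1}{2} - 6 = - \frac{11}{2} \approx -5.5$)
$\left(r + \left(B{\left(-1 \right)} + U\right)^{2}\right)^{2} = \left(- \frac{11}{2} + \left(-3 + \sqrt{10}\right)^{2}\right)^{2}$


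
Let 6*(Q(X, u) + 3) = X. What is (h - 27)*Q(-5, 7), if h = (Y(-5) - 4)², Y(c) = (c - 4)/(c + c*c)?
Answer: 66217/2400 ≈ 27.590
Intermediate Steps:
Q(X, u) = -3 + X/6
Y(c) = (-4 + c)/(c + c²)
h = 7921/400 (h = ((-4 - 5)/((-5)*(1 - 5)) - 4)² = (-⅕*(-9)/(-4) - 4)² = (-⅕*(-¼)*(-9) - 4)² = (-9/20 - 4)² = (-89/20)² = 7921/400 ≈ 19.802)
(h - 27)*Q(-5, 7) = (7921/400 - 27)*(-3 + (⅙)*(-5)) = -2879*(-3 - ⅚)/400 = -2879/400*(-23/6) = 66217/2400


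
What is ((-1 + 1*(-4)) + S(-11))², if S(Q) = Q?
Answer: 256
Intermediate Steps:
((-1 + 1*(-4)) + S(-11))² = ((-1 + 1*(-4)) - 11)² = ((-1 - 4) - 11)² = (-5 - 11)² = (-16)² = 256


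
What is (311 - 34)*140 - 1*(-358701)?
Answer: 397481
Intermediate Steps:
(311 - 34)*140 - 1*(-358701) = 277*140 + 358701 = 38780 + 358701 = 397481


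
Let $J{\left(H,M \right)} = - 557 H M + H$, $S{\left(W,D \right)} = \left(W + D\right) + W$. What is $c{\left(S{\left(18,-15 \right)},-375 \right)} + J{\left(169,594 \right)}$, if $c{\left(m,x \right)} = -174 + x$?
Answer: $-55915382$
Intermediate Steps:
$S{\left(W,D \right)} = D + 2 W$ ($S{\left(W,D \right)} = \left(D + W\right) + W = D + 2 W$)
$J{\left(H,M \right)} = H - 557 H M$ ($J{\left(H,M \right)} = - 557 H M + H = H - 557 H M$)
$c{\left(S{\left(18,-15 \right)},-375 \right)} + J{\left(169,594 \right)} = \left(-174 - 375\right) + 169 \left(1 - 330858\right) = -549 + 169 \left(1 - 330858\right) = -549 + 169 \left(-330857\right) = -549 - 55914833 = -55915382$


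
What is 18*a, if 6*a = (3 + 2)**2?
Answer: 75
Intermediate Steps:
a = 25/6 (a = (3 + 2)**2/6 = (1/6)*5**2 = (1/6)*25 = 25/6 ≈ 4.1667)
18*a = 18*(25/6) = 75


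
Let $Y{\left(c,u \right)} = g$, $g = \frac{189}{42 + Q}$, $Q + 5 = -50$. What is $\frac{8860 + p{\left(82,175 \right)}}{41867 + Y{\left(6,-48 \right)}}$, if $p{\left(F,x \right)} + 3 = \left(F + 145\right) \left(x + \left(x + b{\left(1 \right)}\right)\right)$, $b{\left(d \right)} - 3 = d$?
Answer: $\frac{165685}{77726} \approx 2.1317$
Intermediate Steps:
$Q = -55$ ($Q = -5 - 50 = -55$)
$b{\left(d \right)} = 3 + d$
$p{\left(F,x \right)} = -3 + \left(4 + 2 x\right) \left(145 + F\right)$ ($p{\left(F,x \right)} = -3 + \left(F + 145\right) \left(x + \left(x + \left(3 + 1\right)\right)\right) = -3 + \left(145 + F\right) \left(x + \left(x + 4\right)\right) = -3 + \left(145 + F\right) \left(x + \left(4 + x\right)\right) = -3 + \left(145 + F\right) \left(4 + 2 x\right) = -3 + \left(4 + 2 x\right) \left(145 + F\right)$)
$g = - \frac{189}{13}$ ($g = \frac{189}{42 - 55} = \frac{189}{-13} = 189 \left(- \frac{1}{13}\right) = - \frac{189}{13} \approx -14.538$)
$Y{\left(c,u \right)} = - \frac{189}{13}$
$\frac{8860 + p{\left(82,175 \right)}}{41867 + Y{\left(6,-48 \right)}} = \frac{8860 + \left(577 + 4 \cdot 82 + 290 \cdot 175 + 2 \cdot 82 \cdot 175\right)}{41867 - \frac{189}{13}} = \frac{8860 + \left(577 + 328 + 50750 + 28700\right)}{\frac{544082}{13}} = \left(8860 + 80355\right) \frac{13}{544082} = 89215 \cdot \frac{13}{544082} = \frac{165685}{77726}$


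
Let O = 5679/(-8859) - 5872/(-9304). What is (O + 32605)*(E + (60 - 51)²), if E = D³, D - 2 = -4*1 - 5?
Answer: -29337866327956/3434339 ≈ -8.5425e+6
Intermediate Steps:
D = -7 (D = 2 + (-4*1 - 5) = 2 + (-4 - 5) = 2 - 9 = -7)
E = -343 (E = (-7)³ = -343)
O = -34057/3434339 (O = 5679*(-1/8859) - 5872*(-1/9304) = -1893/2953 + 734/1163 = -34057/3434339 ≈ -0.0099166)
(O + 32605)*(E + (60 - 51)²) = (-34057/3434339 + 32605)*(-343 + (60 - 51)²) = 111976589038*(-343 + 9²)/3434339 = 111976589038*(-343 + 81)/3434339 = (111976589038/3434339)*(-262) = -29337866327956/3434339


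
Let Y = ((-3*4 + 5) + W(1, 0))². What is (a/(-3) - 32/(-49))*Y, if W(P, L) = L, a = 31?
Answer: -1423/3 ≈ -474.33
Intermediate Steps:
Y = 49 (Y = ((-3*4 + 5) + 0)² = ((-12 + 5) + 0)² = (-7 + 0)² = (-7)² = 49)
(a/(-3) - 32/(-49))*Y = (31/(-3) - 32/(-49))*49 = (31*(-⅓) - 32*(-1/49))*49 = (-31/3 + 32/49)*49 = -1423/147*49 = -1423/3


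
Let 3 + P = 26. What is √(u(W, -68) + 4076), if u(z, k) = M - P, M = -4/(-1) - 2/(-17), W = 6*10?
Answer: √1172507/17 ≈ 63.695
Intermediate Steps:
W = 60
M = 70/17 (M = -4*(-1) - 2*(-1/17) = 4 + 2/17 = 70/17 ≈ 4.1176)
P = 23 (P = -3 + 26 = 23)
u(z, k) = -321/17 (u(z, k) = 70/17 - 1*23 = 70/17 - 23 = -321/17)
√(u(W, -68) + 4076) = √(-321/17 + 4076) = √(68971/17) = √1172507/17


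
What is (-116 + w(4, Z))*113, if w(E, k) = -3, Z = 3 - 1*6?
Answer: -13447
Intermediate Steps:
Z = -3 (Z = 3 - 6 = -3)
(-116 + w(4, Z))*113 = (-116 - 3)*113 = -119*113 = -13447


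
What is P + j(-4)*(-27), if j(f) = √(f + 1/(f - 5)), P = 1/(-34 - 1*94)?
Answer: -1/128 - 9*I*√37 ≈ -0.0078125 - 54.745*I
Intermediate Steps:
P = -1/128 (P = 1/(-34 - 94) = 1/(-128) = -1/128 ≈ -0.0078125)
j(f) = √(f + 1/(-5 + f))
P + j(-4)*(-27) = -1/128 + √((1 - 4*(-5 - 4))/(-5 - 4))*(-27) = -1/128 + √((1 - 4*(-9))/(-9))*(-27) = -1/128 + √(-(1 + 36)/9)*(-27) = -1/128 + √(-⅑*37)*(-27) = -1/128 + √(-37/9)*(-27) = -1/128 + (I*√37/3)*(-27) = -1/128 - 9*I*√37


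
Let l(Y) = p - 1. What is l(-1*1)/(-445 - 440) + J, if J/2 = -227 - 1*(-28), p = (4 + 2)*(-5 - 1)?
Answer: -352193/885 ≈ -397.96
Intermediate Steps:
p = -36 (p = 6*(-6) = -36)
J = -398 (J = 2*(-227 - 1*(-28)) = 2*(-227 + 28) = 2*(-199) = -398)
l(Y) = -37 (l(Y) = -36 - 1 = -37)
l(-1*1)/(-445 - 440) + J = -37/(-445 - 440) - 398 = -37/(-885) - 398 = -37*(-1/885) - 398 = 37/885 - 398 = -352193/885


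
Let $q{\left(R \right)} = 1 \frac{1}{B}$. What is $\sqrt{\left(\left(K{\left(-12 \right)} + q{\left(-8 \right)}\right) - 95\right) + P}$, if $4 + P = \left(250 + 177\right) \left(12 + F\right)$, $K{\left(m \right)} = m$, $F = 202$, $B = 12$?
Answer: $\frac{\sqrt{3285615}}{6} \approx 302.1$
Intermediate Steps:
$P = 91374$ ($P = -4 + \left(250 + 177\right) \left(12 + 202\right) = -4 + 427 \cdot 214 = -4 + 91378 = 91374$)
$q{\left(R \right)} = \frac{1}{12}$ ($q{\left(R \right)} = 1 \cdot \frac{1}{12} = \frac{1}{12}$)
$\sqrt{\left(\left(K{\left(-12 \right)} + q{\left(-8 \right)}\right) - 95\right) + P} = \sqrt{\left(\left(-12 + \frac{1}{12}\right) - 95\right) + 91374} = \sqrt{\left(- \frac{143}{12} - 95\right) + 91374} = \sqrt{- \frac{1283}{12} + 91374} = \sqrt{\frac{1095205}{12}} = \frac{\sqrt{3285615}}{6}$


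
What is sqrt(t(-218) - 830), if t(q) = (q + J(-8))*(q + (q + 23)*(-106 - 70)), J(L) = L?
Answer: I*sqrt(7707882) ≈ 2776.3*I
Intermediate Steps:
t(q) = (-4048 - 175*q)*(-8 + q) (t(q) = (q - 8)*(q + (q + 23)*(-106 - 70)) = (-8 + q)*(q + (23 + q)*(-176)) = (-8 + q)*(q + (-4048 - 176*q)) = (-8 + q)*(-4048 - 175*q) = (-4048 - 175*q)*(-8 + q))
sqrt(t(-218) - 830) = sqrt((32384 - 2648*(-218) - 175*(-218)**2) - 830) = sqrt((32384 + 577264 - 175*47524) - 830) = sqrt((32384 + 577264 - 8316700) - 830) = sqrt(-7707052 - 830) = sqrt(-7707882) = I*sqrt(7707882)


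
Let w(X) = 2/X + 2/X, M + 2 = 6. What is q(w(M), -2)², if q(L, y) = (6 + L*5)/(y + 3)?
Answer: 121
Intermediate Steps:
M = 4 (M = -2 + 6 = 4)
w(X) = 4/X
q(L, y) = (6 + 5*L)/(3 + y)
q(w(M), -2)² = ((6 + 5*(4/4))/(3 - 2))² = ((6 + 5*(4*(¼)))/1)² = (1*(6 + 5*1))² = (1*(6 + 5))² = (1*11)² = 11² = 121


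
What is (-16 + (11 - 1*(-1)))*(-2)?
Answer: 8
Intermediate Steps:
(-16 + (11 - 1*(-1)))*(-2) = (-16 + (11 + 1))*(-2) = (-16 + 12)*(-2) = -4*(-2) = 8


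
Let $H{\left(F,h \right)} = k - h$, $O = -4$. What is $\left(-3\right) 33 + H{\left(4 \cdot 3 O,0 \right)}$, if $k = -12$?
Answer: $-111$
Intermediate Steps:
$H{\left(F,h \right)} = -12 - h$
$\left(-3\right) 33 + H{\left(4 \cdot 3 O,0 \right)} = \left(-3\right) 33 - 12 = -99 + \left(-12 + 0\right) = -99 - 12 = -111$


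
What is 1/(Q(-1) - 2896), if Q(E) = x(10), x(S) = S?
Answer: -1/2886 ≈ -0.00034650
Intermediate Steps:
Q(E) = 10
1/(Q(-1) - 2896) = 1/(10 - 2896) = 1/(-2886) = -1/2886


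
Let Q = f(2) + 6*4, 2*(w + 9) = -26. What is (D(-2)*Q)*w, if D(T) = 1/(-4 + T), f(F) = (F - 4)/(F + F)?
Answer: 517/6 ≈ 86.167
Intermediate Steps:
f(F) = (-4 + F)/(2*F) (f(F) = (-4 + F)/((2*F)) = (-4 + F)*(1/(2*F)) = (-4 + F)/(2*F))
w = -22 (w = -9 + (½)*(-26) = -9 - 13 = -22)
Q = 47/2 (Q = (½)*(-4 + 2)/2 + 6*4 = (½)*(½)*(-2) + 24 = -½ + 24 = 47/2 ≈ 23.500)
(D(-2)*Q)*w = ((47/2)/(-4 - 2))*(-22) = ((47/2)/(-6))*(-22) = -⅙*47/2*(-22) = -47/12*(-22) = 517/6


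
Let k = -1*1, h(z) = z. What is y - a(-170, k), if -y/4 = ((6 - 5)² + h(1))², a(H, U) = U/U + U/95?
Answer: -1614/95 ≈ -16.989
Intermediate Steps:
k = -1
a(H, U) = 1 + U/95 (a(H, U) = 1 + U*(1/95) = 1 + U/95)
y = -16 (y = -4*((6 - 5)² + 1)² = -4*(1² + 1)² = -4*(1 + 1)² = -4*2² = -4*4 = -16)
y - a(-170, k) = -16 - (1 + (1/95)*(-1)) = -16 - (1 - 1/95) = -16 - 1*94/95 = -16 - 94/95 = -1614/95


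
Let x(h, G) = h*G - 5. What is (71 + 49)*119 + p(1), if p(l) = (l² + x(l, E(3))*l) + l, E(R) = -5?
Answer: 14272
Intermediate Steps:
x(h, G) = -5 + G*h (x(h, G) = G*h - 5 = -5 + G*h)
p(l) = l + l² + l*(-5 - 5*l) (p(l) = (l² + (-5 - 5*l)*l) + l = (l² + l*(-5 - 5*l)) + l = l + l² + l*(-5 - 5*l))
(71 + 49)*119 + p(1) = (71 + 49)*119 + 4*1*(-1 - 1*1) = 120*119 + 4*1*(-1 - 1) = 14280 + 4*1*(-2) = 14280 - 8 = 14272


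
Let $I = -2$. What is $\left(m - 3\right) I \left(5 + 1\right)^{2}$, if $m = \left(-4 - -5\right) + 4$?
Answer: $-144$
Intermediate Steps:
$m = 5$ ($m = \left(-4 + 5\right) + 4 = 1 + 4 = 5$)
$\left(m - 3\right) I \left(5 + 1\right)^{2} = \left(5 - 3\right) \left(-2\right) \left(5 + 1\right)^{2} = 2 \left(-2\right) 6^{2} = \left(-4\right) 36 = -144$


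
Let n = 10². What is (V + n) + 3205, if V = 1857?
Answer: 5162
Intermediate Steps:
n = 100
(V + n) + 3205 = (1857 + 100) + 3205 = 1957 + 3205 = 5162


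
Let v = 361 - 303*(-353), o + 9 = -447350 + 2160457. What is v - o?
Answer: -1605778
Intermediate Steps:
o = 1713098 (o = -9 + (-447350 + 2160457) = -9 + 1713107 = 1713098)
v = 107320 (v = 361 + 106959 = 107320)
v - o = 107320 - 1*1713098 = 107320 - 1713098 = -1605778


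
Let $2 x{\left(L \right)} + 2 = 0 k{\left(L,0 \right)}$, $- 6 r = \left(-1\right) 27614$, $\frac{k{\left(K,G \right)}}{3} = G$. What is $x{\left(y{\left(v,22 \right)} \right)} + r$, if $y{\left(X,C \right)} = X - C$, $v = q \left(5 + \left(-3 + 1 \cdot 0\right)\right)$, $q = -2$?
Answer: $\frac{13804}{3} \approx 4601.3$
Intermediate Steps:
$k{\left(K,G \right)} = 3 G$
$r = \frac{13807}{3}$ ($r = - \frac{\left(-1\right) 27614}{6} = \left(- \frac{1}{6}\right) \left(-27614\right) = \frac{13807}{3} \approx 4602.3$)
$v = -4$ ($v = - 2 \left(5 + \left(-3 + 1 \cdot 0\right)\right) = - 2 \left(5 + \left(-3 + 0\right)\right) = - 2 \left(5 - 3\right) = \left(-2\right) 2 = -4$)
$x{\left(L \right)} = -1$ ($x{\left(L \right)} = -1 + \frac{0 \cdot 3 \cdot 0}{2} = -1 + \frac{0 \cdot 0}{2} = -1 + \frac{1}{2} \cdot 0 = -1 + 0 = -1$)
$x{\left(y{\left(v,22 \right)} \right)} + r = -1 + \frac{13807}{3} = \frac{13804}{3}$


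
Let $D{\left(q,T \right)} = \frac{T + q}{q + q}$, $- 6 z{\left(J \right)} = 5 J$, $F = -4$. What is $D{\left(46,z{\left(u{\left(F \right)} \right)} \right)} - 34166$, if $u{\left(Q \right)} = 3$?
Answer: $- \frac{6286457}{184} \approx -34166.0$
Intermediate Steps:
$z{\left(J \right)} = - \frac{5 J}{6}$
$D{\left(q,T \right)} = \frac{T + q}{2 q}$
$D{\left(46,z{\left(u{\left(F \right)} \right)} \right)} - 34166 = \frac{\left(- \frac{5}{6}\right) 3 + 46}{2 \cdot 46} - 34166 = \frac{1}{2} \cdot \frac{1}{46} \left(- \frac{5}{2} + 46\right) - 34166 = \frac{1}{2} \cdot \frac{1}{46} \cdot \frac{87}{2} - 34166 = \frac{87}{184} - 34166 = - \frac{6286457}{184}$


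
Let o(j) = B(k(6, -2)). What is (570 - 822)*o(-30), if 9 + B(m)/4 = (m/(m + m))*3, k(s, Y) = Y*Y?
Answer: 7560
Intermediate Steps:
k(s, Y) = Y²
B(m) = -30 (B(m) = -36 + 4*((m/(m + m))*3) = -36 + 4*((m/((2*m)))*3) = -36 + 4*((m*(1/(2*m)))*3) = -36 + 4*((½)*3) = -36 + 4*(3/2) = -36 + 6 = -30)
o(j) = -30
(570 - 822)*o(-30) = (570 - 822)*(-30) = -252*(-30) = 7560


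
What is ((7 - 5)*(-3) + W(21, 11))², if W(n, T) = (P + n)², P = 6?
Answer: 522729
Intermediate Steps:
W(n, T) = (6 + n)²
((7 - 5)*(-3) + W(21, 11))² = ((7 - 5)*(-3) + (6 + 21)²)² = (2*(-3) + 27²)² = (-6 + 729)² = 723² = 522729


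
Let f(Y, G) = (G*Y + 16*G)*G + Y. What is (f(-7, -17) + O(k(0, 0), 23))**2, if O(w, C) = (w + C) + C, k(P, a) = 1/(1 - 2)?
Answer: 6964321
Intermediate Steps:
k(P, a) = -1 (k(P, a) = 1/(-1) = -1)
O(w, C) = w + 2*C (O(w, C) = (C + w) + C = w + 2*C)
f(Y, G) = Y + G*(16*G + G*Y) (f(Y, G) = (16*G + G*Y)*G + Y = G*(16*G + G*Y) + Y = Y + G*(16*G + G*Y))
(f(-7, -17) + O(k(0, 0), 23))**2 = ((-7 + 16*(-17)**2 - 7*(-17)**2) + (-1 + 2*23))**2 = ((-7 + 16*289 - 7*289) + (-1 + 46))**2 = ((-7 + 4624 - 2023) + 45)**2 = (2594 + 45)**2 = 2639**2 = 6964321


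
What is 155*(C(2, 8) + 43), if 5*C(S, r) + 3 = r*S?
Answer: 7068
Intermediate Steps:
C(S, r) = -⅗ + S*r/5 (C(S, r) = -⅗ + (r*S)/5 = -⅗ + (S*r)/5 = -⅗ + S*r/5)
155*(C(2, 8) + 43) = 155*((-⅗ + (⅕)*2*8) + 43) = 155*((-⅗ + 16/5) + 43) = 155*(13/5 + 43) = 155*(228/5) = 7068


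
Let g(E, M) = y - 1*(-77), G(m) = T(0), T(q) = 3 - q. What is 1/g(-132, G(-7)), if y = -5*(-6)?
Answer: 1/107 ≈ 0.0093458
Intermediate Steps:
G(m) = 3 (G(m) = 3 - 1*0 = 3 + 0 = 3)
y = 30
g(E, M) = 107 (g(E, M) = 30 - 1*(-77) = 30 + 77 = 107)
1/g(-132, G(-7)) = 1/107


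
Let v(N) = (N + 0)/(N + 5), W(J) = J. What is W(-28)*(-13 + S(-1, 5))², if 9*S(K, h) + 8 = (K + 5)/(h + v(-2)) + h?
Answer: -828352/169 ≈ -4901.5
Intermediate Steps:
v(N) = N/(5 + N)
S(K, h) = -8/9 + h/9 + (5 + K)/(9*(-⅔ + h)) (S(K, h) = -8/9 + ((K + 5)/(h - 2/(5 - 2)) + h)/9 = -8/9 + ((5 + K)/(h - 2/3) + h)/9 = -8/9 + ((5 + K)/(h - 2*⅓) + h)/9 = -8/9 + ((5 + K)/(h - ⅔) + h)/9 = -8/9 + ((5 + K)/(-⅔ + h) + h)/9 = -8/9 + (h + (5 + K)/(-⅔ + h))/9 = -8/9 + (h/9 + (5 + K)/(9*(-⅔ + h))) = -8/9 + h/9 + (5 + K)/(9*(-⅔ + h)))
W(-28)*(-13 + S(-1, 5))² = -28*(-13 + (31 - 26*5 + 3*(-1) + 3*5²)/(9*(-2 + 3*5)))² = -28*(-13 + (31 - 130 - 3 + 3*25)/(9*(-2 + 15)))² = -28*(-13 + (⅑)*(31 - 130 - 3 + 75)/13)² = -28*(-13 + (⅑)*(1/13)*(-27))² = -28*(-13 - 3/13)² = -28*(-172/13)² = -28*29584/169 = -828352/169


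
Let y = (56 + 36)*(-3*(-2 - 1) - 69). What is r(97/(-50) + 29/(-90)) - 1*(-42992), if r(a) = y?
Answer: 37472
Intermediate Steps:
y = -5520 (y = 92*(-3*(-3) - 69) = 92*(9 - 69) = 92*(-60) = -5520)
r(a) = -5520
r(97/(-50) + 29/(-90)) - 1*(-42992) = -5520 - 1*(-42992) = -5520 + 42992 = 37472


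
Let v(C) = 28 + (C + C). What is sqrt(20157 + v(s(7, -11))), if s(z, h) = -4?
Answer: sqrt(20177) ≈ 142.05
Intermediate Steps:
v(C) = 28 + 2*C
sqrt(20157 + v(s(7, -11))) = sqrt(20157 + (28 + 2*(-4))) = sqrt(20157 + (28 - 8)) = sqrt(20157 + 20) = sqrt(20177)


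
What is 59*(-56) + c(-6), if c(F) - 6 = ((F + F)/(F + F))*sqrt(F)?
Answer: -3298 + I*sqrt(6) ≈ -3298.0 + 2.4495*I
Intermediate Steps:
c(F) = 6 + sqrt(F) (c(F) = 6 + ((F + F)/(F + F))*sqrt(F) = 6 + ((2*F)/((2*F)))*sqrt(F) = 6 + ((2*F)*(1/(2*F)))*sqrt(F) = 6 + 1*sqrt(F) = 6 + sqrt(F))
59*(-56) + c(-6) = 59*(-56) + (6 + sqrt(-6)) = -3304 + (6 + I*sqrt(6)) = -3298 + I*sqrt(6)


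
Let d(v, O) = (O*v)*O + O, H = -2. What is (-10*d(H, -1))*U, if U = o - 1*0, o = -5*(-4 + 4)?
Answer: 0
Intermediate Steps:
o = 0 (o = -5*0 = 0)
d(v, O) = O + v*O² (d(v, O) = v*O² + O = O + v*O²)
U = 0 (U = 0 - 1*0 = 0 + 0 = 0)
(-10*d(H, -1))*U = -(-10)*(1 - 1*(-2))*0 = -(-10)*(1 + 2)*0 = -(-10)*3*0 = -10*(-3)*0 = 30*0 = 0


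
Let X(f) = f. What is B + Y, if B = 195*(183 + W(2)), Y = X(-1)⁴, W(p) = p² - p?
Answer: 36076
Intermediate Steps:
Y = 1 (Y = (-1)⁴ = 1)
B = 36075 (B = 195*(183 + 2*(-1 + 2)) = 195*(183 + 2*1) = 195*(183 + 2) = 195*185 = 36075)
B + Y = 36075 + 1 = 36076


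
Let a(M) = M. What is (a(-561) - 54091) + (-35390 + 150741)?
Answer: 60699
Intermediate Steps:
(a(-561) - 54091) + (-35390 + 150741) = (-561 - 54091) + (-35390 + 150741) = -54652 + 115351 = 60699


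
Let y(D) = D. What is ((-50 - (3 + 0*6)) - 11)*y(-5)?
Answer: 320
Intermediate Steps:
((-50 - (3 + 0*6)) - 11)*y(-5) = ((-50 - (3 + 0*6)) - 11)*(-5) = ((-50 - (3 + 0)) - 11)*(-5) = ((-50 - 3) - 11)*(-5) = (-53 - 11)*(-5) = -64*(-5) = 320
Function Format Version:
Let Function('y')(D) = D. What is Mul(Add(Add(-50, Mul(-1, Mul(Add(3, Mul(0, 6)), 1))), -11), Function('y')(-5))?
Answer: 320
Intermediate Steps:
Mul(Add(Add(-50, Mul(-1, Mul(Add(3, Mul(0, 6)), 1))), -11), Function('y')(-5)) = Mul(Add(Add(-50, Mul(-1, Mul(Add(3, Mul(0, 6)), 1))), -11), -5) = Mul(Add(Add(-50, Mul(-1, Mul(Add(3, 0), 1))), -11), -5) = Mul(Add(Add(-50, Mul(-1, Mul(3, 1))), -11), -5) = Mul(Add(Add(-50, Mul(-1, 3)), -11), -5) = Mul(Add(Add(-50, -3), -11), -5) = Mul(Add(-53, -11), -5) = Mul(-64, -5) = 320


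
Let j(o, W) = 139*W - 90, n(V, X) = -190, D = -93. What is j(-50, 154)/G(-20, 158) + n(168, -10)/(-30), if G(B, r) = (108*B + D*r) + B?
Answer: 128329/25311 ≈ 5.0701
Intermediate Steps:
G(B, r) = -93*r + 109*B (G(B, r) = (108*B - 93*r) + B = (-93*r + 108*B) + B = -93*r + 109*B)
j(o, W) = -90 + 139*W
j(-50, 154)/G(-20, 158) + n(168, -10)/(-30) = (-90 + 139*154)/(-93*158 + 109*(-20)) - 190/(-30) = (-90 + 21406)/(-14694 - 2180) - 190*(-1/30) = 21316/(-16874) + 19/3 = 21316*(-1/16874) + 19/3 = -10658/8437 + 19/3 = 128329/25311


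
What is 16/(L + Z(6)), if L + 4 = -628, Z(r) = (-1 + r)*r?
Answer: -8/301 ≈ -0.026578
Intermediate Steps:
Z(r) = r*(-1 + r)
L = -632 (L = -4 - 628 = -632)
16/(L + Z(6)) = 16/(-632 + 6*(-1 + 6)) = 16/(-632 + 6*5) = 16/(-632 + 30) = 16/(-602) = 16*(-1/602) = -8/301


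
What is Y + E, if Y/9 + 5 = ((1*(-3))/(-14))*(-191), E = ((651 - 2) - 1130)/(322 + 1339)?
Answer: -9618941/23254 ≈ -413.65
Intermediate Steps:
E = -481/1661 (E = (649 - 1130)/1661 = -481*1/1661 = -481/1661 ≈ -0.28958)
Y = -5787/14 (Y = -45 + 9*(((1*(-3))/(-14))*(-191)) = -45 + 9*(-3*(-1/14)*(-191)) = -45 + 9*((3/14)*(-191)) = -45 + 9*(-573/14) = -45 - 5157/14 = -5787/14 ≈ -413.36)
Y + E = -5787/14 - 481/1661 = -9618941/23254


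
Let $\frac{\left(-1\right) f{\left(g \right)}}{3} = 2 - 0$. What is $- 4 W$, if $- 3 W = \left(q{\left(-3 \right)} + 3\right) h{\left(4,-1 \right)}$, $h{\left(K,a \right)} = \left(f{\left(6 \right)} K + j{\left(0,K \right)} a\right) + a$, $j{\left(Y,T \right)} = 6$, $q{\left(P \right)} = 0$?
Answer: $-124$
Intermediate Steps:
$f{\left(g \right)} = -6$ ($f{\left(g \right)} = - 3 \left(2 - 0\right) = - 3 \left(2 + 0\right) = \left(-3\right) 2 = -6$)
$h{\left(K,a \right)} = - 6 K + 7 a$ ($h{\left(K,a \right)} = \left(- 6 K + 6 a\right) + a = - 6 K + 7 a$)
$W = 31$ ($W = - \frac{\left(0 + 3\right) \left(\left(-6\right) 4 + 7 \left(-1\right)\right)}{3} = - \frac{3 \left(-24 - 7\right)}{3} = - \frac{3 \left(-31\right)}{3} = \left(- \frac{1}{3}\right) \left(-93\right) = 31$)
$- 4 W = \left(-4\right) 31 = -124$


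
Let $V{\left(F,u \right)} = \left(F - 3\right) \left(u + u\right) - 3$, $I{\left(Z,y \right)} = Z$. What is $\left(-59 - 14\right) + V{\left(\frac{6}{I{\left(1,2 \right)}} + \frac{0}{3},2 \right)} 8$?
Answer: $-1$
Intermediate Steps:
$V{\left(F,u \right)} = -3 + 2 u \left(-3 + F\right)$ ($V{\left(F,u \right)} = \left(-3 + F\right) 2 u - 3 = 2 u \left(-3 + F\right) - 3 = -3 + 2 u \left(-3 + F\right)$)
$\left(-59 - 14\right) + V{\left(\frac{6}{I{\left(1,2 \right)}} + \frac{0}{3},2 \right)} 8 = \left(-59 - 14\right) + \left(-3 - 12 + 2 \left(\frac{6}{1} + \frac{0}{3}\right) 2\right) 8 = -73 + \left(-3 - 12 + 2 \left(6 \cdot 1 + 0 \cdot \frac{1}{3}\right) 2\right) 8 = -73 + \left(-3 - 12 + 2 \left(6 + 0\right) 2\right) 8 = -73 + \left(-3 - 12 + 2 \cdot 6 \cdot 2\right) 8 = -73 + \left(-3 - 12 + 24\right) 8 = -73 + 9 \cdot 8 = -73 + 72 = -1$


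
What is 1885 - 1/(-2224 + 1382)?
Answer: 1587171/842 ≈ 1885.0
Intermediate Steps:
1885 - 1/(-2224 + 1382) = 1885 - 1/(-842) = 1885 - 1*(-1/842) = 1885 + 1/842 = 1587171/842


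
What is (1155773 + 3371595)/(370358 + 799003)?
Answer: 4527368/1169361 ≈ 3.8717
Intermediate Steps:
(1155773 + 3371595)/(370358 + 799003) = 4527368/1169361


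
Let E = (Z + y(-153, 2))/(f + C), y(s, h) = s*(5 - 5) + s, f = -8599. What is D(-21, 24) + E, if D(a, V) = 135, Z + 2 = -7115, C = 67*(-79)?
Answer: 941345/6946 ≈ 135.52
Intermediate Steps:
C = -5293
Z = -7117 (Z = -2 - 7115 = -7117)
y(s, h) = s (y(s, h) = s*0 + s = 0 + s = s)
E = 3635/6946 (E = (-7117 - 153)/(-8599 - 5293) = -7270/(-13892) = -7270*(-1/13892) = 3635/6946 ≈ 0.52332)
D(-21, 24) + E = 135 + 3635/6946 = 941345/6946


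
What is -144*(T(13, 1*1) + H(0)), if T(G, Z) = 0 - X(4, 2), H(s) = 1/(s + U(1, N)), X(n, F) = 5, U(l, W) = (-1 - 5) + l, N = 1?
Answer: 3744/5 ≈ 748.80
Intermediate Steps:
U(l, W) = -6 + l
H(s) = 1/(-5 + s) (H(s) = 1/(s + (-6 + 1)) = 1/(s - 5) = 1/(-5 + s))
T(G, Z) = -5 (T(G, Z) = 0 - 1*5 = 0 - 5 = -5)
-144*(T(13, 1*1) + H(0)) = -144*(-5 + 1/(-5 + 0)) = -144*(-5 + 1/(-5)) = -144*(-5 - ⅕) = -144*(-26/5) = 3744/5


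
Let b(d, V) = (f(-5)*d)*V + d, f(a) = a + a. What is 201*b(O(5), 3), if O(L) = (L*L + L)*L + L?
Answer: -903495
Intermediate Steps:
f(a) = 2*a
O(L) = L + L*(L + L²) (O(L) = (L² + L)*L + L = (L + L²)*L + L = L*(L + L²) + L = L + L*(L + L²))
b(d, V) = d - 10*V*d (b(d, V) = ((2*(-5))*d)*V + d = (-10*d)*V + d = -10*V*d + d = d - 10*V*d)
201*b(O(5), 3) = 201*((5*(1 + 5 + 5²))*(1 - 10*3)) = 201*((5*(1 + 5 + 25))*(1 - 30)) = 201*((5*31)*(-29)) = 201*(155*(-29)) = 201*(-4495) = -903495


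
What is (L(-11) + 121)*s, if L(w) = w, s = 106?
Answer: 11660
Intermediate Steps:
(L(-11) + 121)*s = (-11 + 121)*106 = 110*106 = 11660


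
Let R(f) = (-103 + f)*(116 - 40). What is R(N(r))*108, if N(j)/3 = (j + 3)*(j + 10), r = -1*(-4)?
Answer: 1567728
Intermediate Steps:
r = 4
N(j) = 3*(3 + j)*(10 + j) (N(j) = 3*((j + 3)*(j + 10)) = 3*((3 + j)*(10 + j)) = 3*(3 + j)*(10 + j))
R(f) = -7828 + 76*f (R(f) = (-103 + f)*76 = -7828 + 76*f)
R(N(r))*108 = (-7828 + 76*(90 + 3*4² + 39*4))*108 = (-7828 + 76*(90 + 3*16 + 156))*108 = (-7828 + 76*(90 + 48 + 156))*108 = (-7828 + 76*294)*108 = (-7828 + 22344)*108 = 14516*108 = 1567728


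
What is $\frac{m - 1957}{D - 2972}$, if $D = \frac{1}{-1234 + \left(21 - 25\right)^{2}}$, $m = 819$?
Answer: $\frac{1386084}{3619897} \approx 0.38291$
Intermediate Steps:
$D = - \frac{1}{1218}$ ($D = \frac{1}{-1234 + \left(-4\right)^{2}} = \frac{1}{-1234 + 16} = \frac{1}{-1218} = - \frac{1}{1218} \approx -0.00082102$)
$\frac{m - 1957}{D - 2972} = \frac{819 - 1957}{- \frac{1}{1218} - 2972} = - \frac{1138}{- \frac{3619897}{1218}} = \left(-1138\right) \left(- \frac{1218}{3619897}\right) = \frac{1386084}{3619897}$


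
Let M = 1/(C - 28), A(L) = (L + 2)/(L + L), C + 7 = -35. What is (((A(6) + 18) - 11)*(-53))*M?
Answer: 1219/210 ≈ 5.8048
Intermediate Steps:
C = -42 (C = -7 - 35 = -42)
A(L) = (2 + L)/(2*L) (A(L) = (2 + L)/((2*L)) = (2 + L)*(1/(2*L)) = (2 + L)/(2*L))
M = -1/70 (M = 1/(-42 - 28) = 1/(-70) = -1/70 ≈ -0.014286)
(((A(6) + 18) - 11)*(-53))*M = ((((½)*(2 + 6)/6 + 18) - 11)*(-53))*(-1/70) = ((((½)*(⅙)*8 + 18) - 11)*(-53))*(-1/70) = (((⅔ + 18) - 11)*(-53))*(-1/70) = ((56/3 - 11)*(-53))*(-1/70) = ((23/3)*(-53))*(-1/70) = -1219/3*(-1/70) = 1219/210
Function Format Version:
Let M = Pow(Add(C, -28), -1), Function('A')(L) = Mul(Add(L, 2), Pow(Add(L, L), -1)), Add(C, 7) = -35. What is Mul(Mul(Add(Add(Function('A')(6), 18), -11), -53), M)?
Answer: Rational(1219, 210) ≈ 5.8048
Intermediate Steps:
C = -42 (C = Add(-7, -35) = -42)
Function('A')(L) = Mul(Rational(1, 2), Pow(L, -1), Add(2, L)) (Function('A')(L) = Mul(Add(2, L), Pow(Mul(2, L), -1)) = Mul(Add(2, L), Mul(Rational(1, 2), Pow(L, -1))) = Mul(Rational(1, 2), Pow(L, -1), Add(2, L)))
M = Rational(-1, 70) (M = Pow(Add(-42, -28), -1) = Pow(-70, -1) = Rational(-1, 70) ≈ -0.014286)
Mul(Mul(Add(Add(Function('A')(6), 18), -11), -53), M) = Mul(Mul(Add(Add(Mul(Rational(1, 2), Pow(6, -1), Add(2, 6)), 18), -11), -53), Rational(-1, 70)) = Mul(Mul(Add(Add(Mul(Rational(1, 2), Rational(1, 6), 8), 18), -11), -53), Rational(-1, 70)) = Mul(Mul(Add(Add(Rational(2, 3), 18), -11), -53), Rational(-1, 70)) = Mul(Mul(Add(Rational(56, 3), -11), -53), Rational(-1, 70)) = Mul(Mul(Rational(23, 3), -53), Rational(-1, 70)) = Mul(Rational(-1219, 3), Rational(-1, 70)) = Rational(1219, 210)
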